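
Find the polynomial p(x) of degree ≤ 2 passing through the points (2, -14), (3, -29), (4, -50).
-3*x**2 - 2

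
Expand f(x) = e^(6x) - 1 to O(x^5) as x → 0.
6*x + 18*x**2 + 36*x**3 + 54*x**4 + O(x**5)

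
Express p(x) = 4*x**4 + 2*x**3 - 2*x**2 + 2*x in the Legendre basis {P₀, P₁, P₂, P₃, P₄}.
(2/15)P₀ + (16/5)P₁ + (20/21)P₂ + (4/5)P₃ + (32/35)P₄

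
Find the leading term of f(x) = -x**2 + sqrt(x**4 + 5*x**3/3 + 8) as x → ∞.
5*x/6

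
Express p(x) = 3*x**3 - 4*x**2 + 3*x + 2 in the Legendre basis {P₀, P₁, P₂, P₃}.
(2/3)P₀ + (24/5)P₁ + (-8/3)P₂ + (6/5)P₃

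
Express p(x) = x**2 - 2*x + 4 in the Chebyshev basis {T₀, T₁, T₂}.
(9/2)T₀ + (-2)T₁ + (1/2)T₂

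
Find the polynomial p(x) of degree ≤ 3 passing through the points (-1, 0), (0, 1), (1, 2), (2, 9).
x**3 + 1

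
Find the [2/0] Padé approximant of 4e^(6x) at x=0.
72*x**2 + 24*x + 4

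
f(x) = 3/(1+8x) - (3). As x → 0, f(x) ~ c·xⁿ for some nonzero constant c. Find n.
1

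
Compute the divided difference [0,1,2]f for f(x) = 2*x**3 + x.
6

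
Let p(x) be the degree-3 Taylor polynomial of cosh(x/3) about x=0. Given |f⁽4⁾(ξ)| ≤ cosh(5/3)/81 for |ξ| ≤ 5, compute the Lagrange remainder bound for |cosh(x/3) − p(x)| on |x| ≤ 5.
625*cosh(5/3)/1944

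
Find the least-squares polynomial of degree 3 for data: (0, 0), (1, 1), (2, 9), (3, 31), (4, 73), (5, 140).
1/14 + (-31/28)x + (23/28)x² + x³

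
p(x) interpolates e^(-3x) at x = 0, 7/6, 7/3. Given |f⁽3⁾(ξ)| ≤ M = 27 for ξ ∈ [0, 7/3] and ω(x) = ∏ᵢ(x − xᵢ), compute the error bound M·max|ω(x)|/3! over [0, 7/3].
343*sqrt(3)/216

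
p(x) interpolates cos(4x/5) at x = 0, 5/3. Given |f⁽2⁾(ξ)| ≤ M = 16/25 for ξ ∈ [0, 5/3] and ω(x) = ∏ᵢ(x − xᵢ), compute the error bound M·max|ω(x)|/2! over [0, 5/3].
2/9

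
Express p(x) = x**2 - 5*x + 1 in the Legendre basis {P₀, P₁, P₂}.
(4/3)P₀ + (-5)P₁ + (2/3)P₂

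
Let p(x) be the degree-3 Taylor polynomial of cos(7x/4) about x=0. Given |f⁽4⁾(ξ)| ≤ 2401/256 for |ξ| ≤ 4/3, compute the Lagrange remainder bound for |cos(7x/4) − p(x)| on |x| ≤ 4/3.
2401/1944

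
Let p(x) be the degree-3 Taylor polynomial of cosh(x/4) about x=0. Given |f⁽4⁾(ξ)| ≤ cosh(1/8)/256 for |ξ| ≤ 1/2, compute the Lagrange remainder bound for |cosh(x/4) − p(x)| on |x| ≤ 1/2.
cosh(1/8)/98304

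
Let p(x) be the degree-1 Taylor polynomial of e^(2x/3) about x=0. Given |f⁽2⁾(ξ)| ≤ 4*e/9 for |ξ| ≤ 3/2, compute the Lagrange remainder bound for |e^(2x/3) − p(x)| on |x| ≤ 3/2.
e/2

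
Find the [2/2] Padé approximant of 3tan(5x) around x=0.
15*x/(1 - 25*x**2/3)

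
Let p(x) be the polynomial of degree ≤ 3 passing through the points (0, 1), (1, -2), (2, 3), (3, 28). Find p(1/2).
-3/4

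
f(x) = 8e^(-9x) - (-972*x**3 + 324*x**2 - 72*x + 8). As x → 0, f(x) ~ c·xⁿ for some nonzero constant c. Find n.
4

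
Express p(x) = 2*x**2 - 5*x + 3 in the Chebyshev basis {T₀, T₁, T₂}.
(4)T₀ + (-5)T₁ + T₂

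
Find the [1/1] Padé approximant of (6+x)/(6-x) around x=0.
(x/6 + 1)/(1 - x/6)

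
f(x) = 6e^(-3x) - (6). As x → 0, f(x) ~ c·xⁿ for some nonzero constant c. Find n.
1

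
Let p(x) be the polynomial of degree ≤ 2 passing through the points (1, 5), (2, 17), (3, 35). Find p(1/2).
5/4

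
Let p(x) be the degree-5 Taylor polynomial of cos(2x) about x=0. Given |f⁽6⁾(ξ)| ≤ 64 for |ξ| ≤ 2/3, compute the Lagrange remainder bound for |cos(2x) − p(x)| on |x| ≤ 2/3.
256/32805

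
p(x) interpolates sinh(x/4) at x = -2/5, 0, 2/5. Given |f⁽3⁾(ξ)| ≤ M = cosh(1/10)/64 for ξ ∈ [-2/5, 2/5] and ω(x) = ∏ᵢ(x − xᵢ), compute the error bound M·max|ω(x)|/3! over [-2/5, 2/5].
sqrt(3)*cosh(1/10)/27000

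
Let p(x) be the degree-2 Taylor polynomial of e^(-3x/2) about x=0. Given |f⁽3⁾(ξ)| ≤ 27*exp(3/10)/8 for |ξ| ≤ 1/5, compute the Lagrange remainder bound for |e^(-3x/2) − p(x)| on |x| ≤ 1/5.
9*exp(3/10)/2000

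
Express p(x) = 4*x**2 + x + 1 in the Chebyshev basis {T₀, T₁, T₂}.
(3)T₀ + T₁ + (2)T₂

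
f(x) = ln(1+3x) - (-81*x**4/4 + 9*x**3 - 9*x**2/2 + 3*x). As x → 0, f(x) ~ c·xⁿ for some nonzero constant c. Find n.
5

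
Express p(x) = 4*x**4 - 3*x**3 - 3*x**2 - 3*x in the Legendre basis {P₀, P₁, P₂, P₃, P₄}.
(-1/5)P₀ + (-24/5)P₁ + (2/7)P₂ + (-6/5)P₃ + (32/35)P₄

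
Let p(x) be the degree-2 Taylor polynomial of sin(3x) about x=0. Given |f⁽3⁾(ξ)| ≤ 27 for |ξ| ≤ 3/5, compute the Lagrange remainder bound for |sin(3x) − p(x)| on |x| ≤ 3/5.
243/250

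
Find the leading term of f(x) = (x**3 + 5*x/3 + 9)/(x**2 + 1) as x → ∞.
x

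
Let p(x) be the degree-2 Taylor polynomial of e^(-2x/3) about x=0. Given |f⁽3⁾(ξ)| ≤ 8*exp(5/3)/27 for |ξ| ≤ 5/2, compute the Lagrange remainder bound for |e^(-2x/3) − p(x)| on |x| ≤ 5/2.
125*exp(5/3)/162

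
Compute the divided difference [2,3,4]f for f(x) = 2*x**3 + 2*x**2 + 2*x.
20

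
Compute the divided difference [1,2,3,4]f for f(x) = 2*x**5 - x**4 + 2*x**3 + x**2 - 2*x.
122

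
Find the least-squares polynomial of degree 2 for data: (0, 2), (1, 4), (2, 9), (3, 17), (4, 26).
64/35 + (87/70)x + (17/14)x²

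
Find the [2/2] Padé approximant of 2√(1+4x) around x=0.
(10*x**2 + 10*x + 2)/(x**2 + 3*x + 1)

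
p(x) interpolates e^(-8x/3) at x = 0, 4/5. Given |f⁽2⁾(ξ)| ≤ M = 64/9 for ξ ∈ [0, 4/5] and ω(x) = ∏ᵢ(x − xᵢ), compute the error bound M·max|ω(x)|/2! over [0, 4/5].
128/225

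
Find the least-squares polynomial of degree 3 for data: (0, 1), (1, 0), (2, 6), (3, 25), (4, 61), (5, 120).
64/63 + (-578/189)x + (10/9)x² + (23/27)x³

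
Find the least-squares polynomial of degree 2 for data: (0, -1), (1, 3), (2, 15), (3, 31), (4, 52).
-48/35 + (89/35)x + (19/7)x²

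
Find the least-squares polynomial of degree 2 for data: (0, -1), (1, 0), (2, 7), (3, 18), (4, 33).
-43/35 + (-19/35)x + (16/7)x²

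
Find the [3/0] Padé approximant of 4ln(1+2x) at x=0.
8*x*(4*x**2 - 3*x + 3)/3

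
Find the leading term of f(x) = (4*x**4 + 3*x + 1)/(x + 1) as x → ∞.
4*x**3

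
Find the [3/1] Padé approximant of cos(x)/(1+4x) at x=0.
(x**3/96 - 187*x**2/372 + x/1488 + 1)/(5953*x/1488 + 1)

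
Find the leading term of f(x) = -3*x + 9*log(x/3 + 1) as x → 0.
-x**2/2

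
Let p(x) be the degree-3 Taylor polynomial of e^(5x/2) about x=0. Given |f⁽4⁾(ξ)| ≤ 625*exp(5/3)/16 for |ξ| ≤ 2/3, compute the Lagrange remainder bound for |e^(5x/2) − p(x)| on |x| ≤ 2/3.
625*exp(5/3)/1944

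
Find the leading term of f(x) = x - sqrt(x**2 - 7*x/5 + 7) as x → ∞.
7/10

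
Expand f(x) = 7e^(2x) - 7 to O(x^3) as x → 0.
14*x + 14*x**2 + O(x**3)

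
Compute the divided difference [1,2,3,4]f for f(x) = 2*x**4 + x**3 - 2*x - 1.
21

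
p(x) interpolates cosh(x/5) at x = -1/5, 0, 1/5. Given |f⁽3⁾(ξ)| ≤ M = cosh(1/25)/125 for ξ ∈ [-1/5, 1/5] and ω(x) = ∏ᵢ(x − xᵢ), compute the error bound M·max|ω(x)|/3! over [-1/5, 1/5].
sqrt(3)*cosh(1/25)/421875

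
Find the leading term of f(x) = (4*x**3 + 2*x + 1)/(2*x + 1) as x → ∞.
2*x**2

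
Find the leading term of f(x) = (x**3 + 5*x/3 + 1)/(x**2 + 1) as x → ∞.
x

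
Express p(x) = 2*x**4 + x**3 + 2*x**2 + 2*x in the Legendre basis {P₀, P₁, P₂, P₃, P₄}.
(16/15)P₀ + (13/5)P₁ + (52/21)P₂ + (2/5)P₃ + (16/35)P₄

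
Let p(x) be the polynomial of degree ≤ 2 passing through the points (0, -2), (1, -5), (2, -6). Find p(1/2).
-15/4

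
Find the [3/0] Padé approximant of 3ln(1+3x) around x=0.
9*x*(6*x**2 - 3*x + 2)/2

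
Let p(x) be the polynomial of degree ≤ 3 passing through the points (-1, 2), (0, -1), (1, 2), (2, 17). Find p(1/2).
-5/8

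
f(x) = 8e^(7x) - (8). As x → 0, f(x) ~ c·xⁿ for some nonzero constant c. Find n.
1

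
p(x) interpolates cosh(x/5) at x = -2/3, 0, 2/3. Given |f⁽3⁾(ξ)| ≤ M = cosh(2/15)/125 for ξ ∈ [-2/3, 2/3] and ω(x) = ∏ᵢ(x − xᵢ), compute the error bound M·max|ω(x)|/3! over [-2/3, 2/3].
8*sqrt(3)*cosh(2/15)/91125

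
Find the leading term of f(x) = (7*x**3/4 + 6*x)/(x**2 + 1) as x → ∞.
7*x/4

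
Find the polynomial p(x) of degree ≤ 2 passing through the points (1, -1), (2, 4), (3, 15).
3*x**2 - 4*x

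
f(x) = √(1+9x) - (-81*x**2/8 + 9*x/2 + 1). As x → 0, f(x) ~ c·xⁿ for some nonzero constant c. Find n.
3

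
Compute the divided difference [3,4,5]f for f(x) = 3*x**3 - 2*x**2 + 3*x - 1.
34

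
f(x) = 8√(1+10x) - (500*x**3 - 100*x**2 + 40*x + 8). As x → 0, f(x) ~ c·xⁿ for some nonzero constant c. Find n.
4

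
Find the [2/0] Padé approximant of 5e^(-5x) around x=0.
125*x**2/2 - 25*x + 5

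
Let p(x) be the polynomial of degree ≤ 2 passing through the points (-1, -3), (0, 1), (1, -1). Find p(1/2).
3/4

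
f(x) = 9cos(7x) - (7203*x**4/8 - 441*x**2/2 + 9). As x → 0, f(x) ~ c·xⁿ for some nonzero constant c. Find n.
6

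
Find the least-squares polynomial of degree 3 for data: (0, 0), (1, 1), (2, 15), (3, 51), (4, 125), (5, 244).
1/126 + (-913/756)x + (95/252)x² + (52/27)x³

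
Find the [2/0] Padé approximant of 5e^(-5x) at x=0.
125*x**2/2 - 25*x + 5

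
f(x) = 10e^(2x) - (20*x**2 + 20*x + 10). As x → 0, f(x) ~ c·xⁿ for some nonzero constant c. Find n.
3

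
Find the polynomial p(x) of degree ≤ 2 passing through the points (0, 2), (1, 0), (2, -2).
2 - 2*x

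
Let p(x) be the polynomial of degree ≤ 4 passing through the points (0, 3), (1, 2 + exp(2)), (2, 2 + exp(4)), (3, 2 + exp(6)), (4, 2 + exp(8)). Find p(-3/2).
-385*exp(6)/32 - 693*exp(2)/32 + 1411/128 + 1485*exp(4)/64 + 315*exp(8)/128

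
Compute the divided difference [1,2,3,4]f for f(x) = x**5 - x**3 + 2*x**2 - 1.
64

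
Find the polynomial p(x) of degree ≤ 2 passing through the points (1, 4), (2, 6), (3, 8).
2*x + 2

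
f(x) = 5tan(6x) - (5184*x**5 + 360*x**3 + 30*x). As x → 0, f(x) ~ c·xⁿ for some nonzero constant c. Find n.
7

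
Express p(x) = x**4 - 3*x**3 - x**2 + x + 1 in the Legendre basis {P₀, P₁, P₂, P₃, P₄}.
(13/15)P₀ + (-4/5)P₁ + (-2/21)P₂ + (-6/5)P₃ + (8/35)P₄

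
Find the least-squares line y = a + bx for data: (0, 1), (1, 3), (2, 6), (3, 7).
a = 11/10, b = 21/10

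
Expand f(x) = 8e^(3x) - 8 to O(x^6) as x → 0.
24*x + 36*x**2 + 36*x**3 + 27*x**4 + 81*x**5/5 + O(x**6)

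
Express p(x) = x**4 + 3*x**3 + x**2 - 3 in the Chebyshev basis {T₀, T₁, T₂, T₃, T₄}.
(-17/8)T₀ + (9/4)T₁ + T₂ + (3/4)T₃ + (1/8)T₄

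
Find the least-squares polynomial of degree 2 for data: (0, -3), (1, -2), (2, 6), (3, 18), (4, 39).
-102/35 + (-76/35)x + (22/7)x²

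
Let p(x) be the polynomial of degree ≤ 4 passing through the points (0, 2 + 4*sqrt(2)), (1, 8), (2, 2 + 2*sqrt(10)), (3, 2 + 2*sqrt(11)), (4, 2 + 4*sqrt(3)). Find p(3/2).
-5*sqrt(11)/16 - 5*sqrt(2)/32 + 3*sqrt(3)/32 + 45*sqrt(10)/32 + 77/16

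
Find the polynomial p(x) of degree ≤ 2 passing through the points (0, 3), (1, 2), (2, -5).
-3*x**2 + 2*x + 3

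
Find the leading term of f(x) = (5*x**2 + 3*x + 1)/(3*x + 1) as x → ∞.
5*x/3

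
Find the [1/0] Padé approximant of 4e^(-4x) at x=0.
4 - 16*x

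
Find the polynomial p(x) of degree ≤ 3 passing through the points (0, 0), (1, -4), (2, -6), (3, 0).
x**3 - 2*x**2 - 3*x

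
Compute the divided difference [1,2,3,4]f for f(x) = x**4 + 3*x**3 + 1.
13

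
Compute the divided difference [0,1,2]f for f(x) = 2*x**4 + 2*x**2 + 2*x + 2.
16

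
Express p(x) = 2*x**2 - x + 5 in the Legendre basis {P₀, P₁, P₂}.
(17/3)P₀ - P₁ + (4/3)P₂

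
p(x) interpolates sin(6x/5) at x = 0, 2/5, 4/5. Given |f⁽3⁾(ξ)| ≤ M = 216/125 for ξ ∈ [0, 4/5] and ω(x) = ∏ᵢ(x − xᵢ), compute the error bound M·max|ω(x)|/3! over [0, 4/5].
64*sqrt(3)/15625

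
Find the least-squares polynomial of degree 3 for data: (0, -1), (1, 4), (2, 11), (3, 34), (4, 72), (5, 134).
-13/18 + (2137/756)x + (-8/63)x² + (107/108)x³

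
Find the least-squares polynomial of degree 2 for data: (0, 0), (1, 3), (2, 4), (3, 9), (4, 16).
18/35 + (13/35)x + (6/7)x²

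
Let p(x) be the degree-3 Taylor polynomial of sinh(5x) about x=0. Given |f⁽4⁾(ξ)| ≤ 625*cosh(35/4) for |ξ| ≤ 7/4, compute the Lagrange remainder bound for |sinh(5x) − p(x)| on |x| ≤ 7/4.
1500625*cosh(35/4)/6144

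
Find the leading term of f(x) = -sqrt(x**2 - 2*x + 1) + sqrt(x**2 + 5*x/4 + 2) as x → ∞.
13/8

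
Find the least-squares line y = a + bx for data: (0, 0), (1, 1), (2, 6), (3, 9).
a = -4/5, b = 16/5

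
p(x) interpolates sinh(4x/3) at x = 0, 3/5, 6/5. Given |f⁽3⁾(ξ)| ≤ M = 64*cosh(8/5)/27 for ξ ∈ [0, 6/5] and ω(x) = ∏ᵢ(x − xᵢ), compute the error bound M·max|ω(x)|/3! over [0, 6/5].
64*sqrt(3)*cosh(8/5)/3375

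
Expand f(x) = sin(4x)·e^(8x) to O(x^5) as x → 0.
4*x + 32*x**2 + 352*x**3/3 + 256*x**4 + O(x**5)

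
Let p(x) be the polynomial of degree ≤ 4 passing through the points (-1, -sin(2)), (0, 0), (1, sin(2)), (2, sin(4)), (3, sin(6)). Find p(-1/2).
-105*sin(2)/128 + 7*sin(4)/32 - 5*sin(6)/128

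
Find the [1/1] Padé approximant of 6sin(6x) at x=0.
36*x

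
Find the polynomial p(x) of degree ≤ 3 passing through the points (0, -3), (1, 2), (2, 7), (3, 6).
-x**3 + 3*x**2 + 3*x - 3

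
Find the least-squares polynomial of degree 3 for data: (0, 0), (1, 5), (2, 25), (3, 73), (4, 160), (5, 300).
-1/63 + (607/378)x + (341/252)x² + (223/108)x³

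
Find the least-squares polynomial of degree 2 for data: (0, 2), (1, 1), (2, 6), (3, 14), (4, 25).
58/35 + (-127/70)x + (27/14)x²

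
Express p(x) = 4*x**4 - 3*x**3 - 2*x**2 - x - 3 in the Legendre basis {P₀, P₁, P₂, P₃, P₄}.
(-43/15)P₀ + (-14/5)P₁ + (20/21)P₂ + (-6/5)P₃ + (32/35)P₄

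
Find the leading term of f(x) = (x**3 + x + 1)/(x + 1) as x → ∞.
x**2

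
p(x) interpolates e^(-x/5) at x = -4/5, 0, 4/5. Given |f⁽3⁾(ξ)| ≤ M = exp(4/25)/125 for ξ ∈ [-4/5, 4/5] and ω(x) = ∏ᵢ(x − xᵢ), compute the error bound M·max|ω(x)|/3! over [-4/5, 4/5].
64*sqrt(3)*exp(4/25)/421875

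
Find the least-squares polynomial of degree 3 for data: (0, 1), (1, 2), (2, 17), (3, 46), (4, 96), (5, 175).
29/42 + (-353/252)x + (235/84)x² + (8/9)x³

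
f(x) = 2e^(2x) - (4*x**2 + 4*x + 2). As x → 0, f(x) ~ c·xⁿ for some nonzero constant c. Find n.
3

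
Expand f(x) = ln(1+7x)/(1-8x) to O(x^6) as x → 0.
7*x + 63*x**2/2 + 1099*x**3/3 + 27965*x**4/12 + 330071*x**5/15 + O(x**6)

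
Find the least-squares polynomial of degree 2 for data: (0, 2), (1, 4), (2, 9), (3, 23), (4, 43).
17/7 + (-193/70)x + (45/14)x²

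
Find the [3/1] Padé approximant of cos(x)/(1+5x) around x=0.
(x**3/120 - 295*x**2/588 + x/2940 + 1)/(14701*x/2940 + 1)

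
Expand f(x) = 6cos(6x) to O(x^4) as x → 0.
6 - 108*x**2 + O(x**4)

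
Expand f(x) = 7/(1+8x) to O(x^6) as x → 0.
7 - 56*x + 448*x**2 - 3584*x**3 + 28672*x**4 - 229376*x**5 + O(x**6)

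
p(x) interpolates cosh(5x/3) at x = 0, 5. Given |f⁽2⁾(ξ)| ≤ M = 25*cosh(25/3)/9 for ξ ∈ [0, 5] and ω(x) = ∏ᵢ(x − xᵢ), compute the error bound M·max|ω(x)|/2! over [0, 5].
625*cosh(25/3)/72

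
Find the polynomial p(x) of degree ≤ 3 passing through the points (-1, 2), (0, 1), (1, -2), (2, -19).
-2*x**3 - x**2 + 1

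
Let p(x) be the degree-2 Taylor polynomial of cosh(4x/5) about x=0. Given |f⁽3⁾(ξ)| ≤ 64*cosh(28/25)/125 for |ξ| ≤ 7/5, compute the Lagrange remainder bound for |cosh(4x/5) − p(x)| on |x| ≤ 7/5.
10976*cosh(28/25)/46875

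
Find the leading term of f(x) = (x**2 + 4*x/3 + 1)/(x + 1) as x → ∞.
x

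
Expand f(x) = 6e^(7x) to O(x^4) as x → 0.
6 + 42*x + 147*x**2 + 343*x**3 + O(x**4)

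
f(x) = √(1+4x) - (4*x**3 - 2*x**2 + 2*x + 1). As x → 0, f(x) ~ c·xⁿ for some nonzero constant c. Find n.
4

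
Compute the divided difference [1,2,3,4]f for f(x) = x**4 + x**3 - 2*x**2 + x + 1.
11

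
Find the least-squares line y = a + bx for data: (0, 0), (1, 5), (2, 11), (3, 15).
a = 1/10, b = 51/10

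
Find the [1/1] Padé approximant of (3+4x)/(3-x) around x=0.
(4*x/3 + 1)/(1 - x/3)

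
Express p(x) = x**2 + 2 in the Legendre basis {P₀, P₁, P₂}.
(7/3)P₀ + (2/3)P₂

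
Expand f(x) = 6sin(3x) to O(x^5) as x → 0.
18*x - 27*x**3 + O(x**5)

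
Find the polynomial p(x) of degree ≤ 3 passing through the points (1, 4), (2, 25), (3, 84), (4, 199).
3*x**3 + x**2 - 3*x + 3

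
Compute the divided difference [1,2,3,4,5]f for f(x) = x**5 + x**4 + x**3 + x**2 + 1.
16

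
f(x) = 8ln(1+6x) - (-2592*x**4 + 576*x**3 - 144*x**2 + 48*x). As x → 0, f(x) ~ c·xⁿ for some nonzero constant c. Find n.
5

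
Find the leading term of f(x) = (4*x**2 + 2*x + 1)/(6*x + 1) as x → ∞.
2*x/3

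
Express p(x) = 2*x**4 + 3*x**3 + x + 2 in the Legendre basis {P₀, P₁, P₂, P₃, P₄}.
(12/5)P₀ + (14/5)P₁ + (8/7)P₂ + (6/5)P₃ + (16/35)P₄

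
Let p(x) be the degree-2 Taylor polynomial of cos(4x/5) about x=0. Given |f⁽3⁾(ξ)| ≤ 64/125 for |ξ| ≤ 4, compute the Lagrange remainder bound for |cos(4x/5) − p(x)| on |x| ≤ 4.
2048/375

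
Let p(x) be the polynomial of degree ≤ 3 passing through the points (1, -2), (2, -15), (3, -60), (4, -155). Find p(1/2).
-15/8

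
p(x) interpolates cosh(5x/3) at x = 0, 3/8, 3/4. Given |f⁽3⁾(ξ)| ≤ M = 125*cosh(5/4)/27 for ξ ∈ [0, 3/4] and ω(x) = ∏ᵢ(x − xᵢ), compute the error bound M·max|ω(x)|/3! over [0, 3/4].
125*sqrt(3)*cosh(5/4)/13824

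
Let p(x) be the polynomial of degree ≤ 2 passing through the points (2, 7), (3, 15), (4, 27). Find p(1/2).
5/2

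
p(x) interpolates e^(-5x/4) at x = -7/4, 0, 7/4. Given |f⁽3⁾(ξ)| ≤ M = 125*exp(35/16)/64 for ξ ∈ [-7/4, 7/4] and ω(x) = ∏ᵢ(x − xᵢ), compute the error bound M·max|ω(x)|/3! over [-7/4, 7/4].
42875*sqrt(3)*exp(35/16)/110592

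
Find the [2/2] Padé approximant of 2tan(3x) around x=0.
6*x/(1 - 3*x**2)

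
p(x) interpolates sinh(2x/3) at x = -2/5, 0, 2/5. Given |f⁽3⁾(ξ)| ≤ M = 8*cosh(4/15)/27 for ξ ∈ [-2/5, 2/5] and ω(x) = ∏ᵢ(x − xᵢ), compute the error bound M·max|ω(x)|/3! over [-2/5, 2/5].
64*sqrt(3)*cosh(4/15)/91125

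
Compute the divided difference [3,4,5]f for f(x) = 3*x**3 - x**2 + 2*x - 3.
35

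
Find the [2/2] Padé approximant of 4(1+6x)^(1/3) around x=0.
(112*x**2/3 + 28*x + 4)/(10*x**2/3 + 5*x + 1)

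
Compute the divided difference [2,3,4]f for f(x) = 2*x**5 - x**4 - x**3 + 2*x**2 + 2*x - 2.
508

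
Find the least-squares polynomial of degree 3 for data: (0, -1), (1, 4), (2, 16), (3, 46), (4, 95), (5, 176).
-62/63 + (82/27)x + (34/63)x² + (32/27)x³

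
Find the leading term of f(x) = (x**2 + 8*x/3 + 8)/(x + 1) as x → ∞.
x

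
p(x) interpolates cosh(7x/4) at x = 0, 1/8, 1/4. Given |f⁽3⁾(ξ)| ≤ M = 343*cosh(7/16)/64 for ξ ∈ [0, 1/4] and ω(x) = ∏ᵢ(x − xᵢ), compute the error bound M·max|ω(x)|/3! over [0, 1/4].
343*sqrt(3)*cosh(7/16)/884736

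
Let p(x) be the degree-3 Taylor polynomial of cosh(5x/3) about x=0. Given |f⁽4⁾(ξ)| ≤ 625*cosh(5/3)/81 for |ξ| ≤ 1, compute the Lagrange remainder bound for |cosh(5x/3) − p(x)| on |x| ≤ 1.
625*cosh(5/3)/1944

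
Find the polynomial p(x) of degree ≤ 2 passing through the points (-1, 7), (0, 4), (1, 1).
4 - 3*x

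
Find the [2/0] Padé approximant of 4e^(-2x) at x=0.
8*x**2 - 8*x + 4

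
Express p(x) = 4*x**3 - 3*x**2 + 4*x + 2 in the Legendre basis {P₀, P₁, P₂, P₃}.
P₀ + (32/5)P₁ + (-2)P₂ + (8/5)P₃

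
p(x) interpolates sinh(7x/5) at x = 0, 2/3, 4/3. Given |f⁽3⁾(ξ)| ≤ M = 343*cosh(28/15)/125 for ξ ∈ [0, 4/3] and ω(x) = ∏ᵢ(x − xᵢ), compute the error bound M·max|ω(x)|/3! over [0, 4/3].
2744*sqrt(3)*cosh(28/15)/91125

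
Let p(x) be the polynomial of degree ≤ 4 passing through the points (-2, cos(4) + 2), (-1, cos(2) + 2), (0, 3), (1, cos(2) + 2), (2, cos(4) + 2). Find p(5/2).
175*cos(4)/64 - 75*cos(2)/16 + 317/64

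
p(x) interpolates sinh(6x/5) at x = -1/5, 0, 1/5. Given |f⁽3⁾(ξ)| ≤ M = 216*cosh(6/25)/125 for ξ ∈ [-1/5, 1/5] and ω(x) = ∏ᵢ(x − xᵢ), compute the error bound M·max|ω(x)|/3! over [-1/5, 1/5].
8*sqrt(3)*cosh(6/25)/15625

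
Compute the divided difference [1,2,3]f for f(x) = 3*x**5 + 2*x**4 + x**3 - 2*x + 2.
326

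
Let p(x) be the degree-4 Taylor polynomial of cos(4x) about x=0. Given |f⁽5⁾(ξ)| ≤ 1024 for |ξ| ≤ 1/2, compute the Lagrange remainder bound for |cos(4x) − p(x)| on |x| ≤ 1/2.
4/15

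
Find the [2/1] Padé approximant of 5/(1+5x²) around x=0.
5 - 25*x**2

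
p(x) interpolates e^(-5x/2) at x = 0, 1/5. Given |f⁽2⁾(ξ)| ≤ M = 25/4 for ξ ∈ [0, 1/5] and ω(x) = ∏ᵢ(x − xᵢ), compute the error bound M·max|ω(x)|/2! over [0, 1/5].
1/32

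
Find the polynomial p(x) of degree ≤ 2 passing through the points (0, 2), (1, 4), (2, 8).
x**2 + x + 2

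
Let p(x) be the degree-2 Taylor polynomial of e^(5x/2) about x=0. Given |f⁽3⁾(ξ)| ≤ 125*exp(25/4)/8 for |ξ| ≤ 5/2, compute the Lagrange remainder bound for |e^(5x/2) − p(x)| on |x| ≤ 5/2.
15625*exp(25/4)/384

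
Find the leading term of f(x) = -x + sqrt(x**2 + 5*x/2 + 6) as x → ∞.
5/4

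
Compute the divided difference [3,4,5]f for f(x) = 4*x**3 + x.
48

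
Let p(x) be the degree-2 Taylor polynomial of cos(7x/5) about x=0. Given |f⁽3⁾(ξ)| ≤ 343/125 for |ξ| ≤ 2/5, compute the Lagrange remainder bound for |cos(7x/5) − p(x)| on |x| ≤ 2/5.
1372/46875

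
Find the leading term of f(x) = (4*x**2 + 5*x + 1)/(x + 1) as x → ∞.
4*x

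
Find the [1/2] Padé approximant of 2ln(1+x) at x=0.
2*x/(-x**2/12 + x/2 + 1)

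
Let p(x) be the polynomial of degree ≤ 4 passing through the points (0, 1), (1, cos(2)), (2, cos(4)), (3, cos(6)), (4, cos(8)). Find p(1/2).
35*cos(2)/32 - 5*cos(8)/128 + 7*cos(6)/32 + 35/128 - 35*cos(4)/64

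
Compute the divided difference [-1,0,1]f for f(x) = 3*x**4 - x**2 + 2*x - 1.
2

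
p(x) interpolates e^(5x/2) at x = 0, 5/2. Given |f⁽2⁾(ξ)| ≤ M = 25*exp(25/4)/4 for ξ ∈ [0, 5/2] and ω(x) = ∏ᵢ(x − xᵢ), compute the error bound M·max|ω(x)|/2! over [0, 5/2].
625*exp(25/4)/128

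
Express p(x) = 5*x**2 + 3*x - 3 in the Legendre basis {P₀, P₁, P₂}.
(-4/3)P₀ + (3)P₁ + (10/3)P₂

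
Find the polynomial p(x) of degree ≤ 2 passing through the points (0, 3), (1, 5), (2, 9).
x**2 + x + 3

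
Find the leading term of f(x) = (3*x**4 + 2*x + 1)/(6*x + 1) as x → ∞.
x**3/2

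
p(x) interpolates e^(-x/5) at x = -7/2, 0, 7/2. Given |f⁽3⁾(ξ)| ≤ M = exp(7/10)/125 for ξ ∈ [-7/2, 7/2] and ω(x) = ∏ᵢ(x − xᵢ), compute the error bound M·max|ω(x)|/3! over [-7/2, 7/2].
343*sqrt(3)*exp(7/10)/27000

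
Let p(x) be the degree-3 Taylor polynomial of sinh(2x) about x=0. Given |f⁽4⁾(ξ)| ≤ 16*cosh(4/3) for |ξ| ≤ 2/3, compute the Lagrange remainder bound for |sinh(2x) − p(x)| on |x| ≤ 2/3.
32*cosh(4/3)/243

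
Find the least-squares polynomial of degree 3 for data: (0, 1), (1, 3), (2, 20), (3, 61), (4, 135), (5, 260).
5/7 + (10/21)x + (19/28)x² + (23/12)x³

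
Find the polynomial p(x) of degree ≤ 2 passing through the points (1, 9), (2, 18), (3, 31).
2*x**2 + 3*x + 4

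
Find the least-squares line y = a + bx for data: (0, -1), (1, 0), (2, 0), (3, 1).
a = -9/10, b = 3/5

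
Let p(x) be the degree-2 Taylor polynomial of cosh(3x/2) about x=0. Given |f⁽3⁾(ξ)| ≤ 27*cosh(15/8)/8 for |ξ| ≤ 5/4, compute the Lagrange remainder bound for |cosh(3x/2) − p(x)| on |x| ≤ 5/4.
1125*cosh(15/8)/1024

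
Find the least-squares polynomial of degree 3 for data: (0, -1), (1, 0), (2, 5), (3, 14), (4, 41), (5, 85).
-68/63 + (487/189)x + (-509/252)x² + (107/108)x³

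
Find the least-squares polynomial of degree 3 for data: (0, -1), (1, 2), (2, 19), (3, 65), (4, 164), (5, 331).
-15/14 + (295/84)x + (-13/4)x² + (19/6)x³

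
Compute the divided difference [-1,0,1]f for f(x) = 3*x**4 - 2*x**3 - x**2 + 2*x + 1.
2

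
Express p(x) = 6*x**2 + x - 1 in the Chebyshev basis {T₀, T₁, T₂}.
(2)T₀ + T₁ + (3)T₂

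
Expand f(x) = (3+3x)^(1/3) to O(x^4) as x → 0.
3**(1/3) + 3**(1/3)*x/3 - 3**(1/3)*x**2/9 + 5*3**(1/3)*x**3/81 + O(x**4)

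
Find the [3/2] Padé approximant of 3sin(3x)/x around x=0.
(9 - 189*x**2/20)/(9*x**2/20 + 1)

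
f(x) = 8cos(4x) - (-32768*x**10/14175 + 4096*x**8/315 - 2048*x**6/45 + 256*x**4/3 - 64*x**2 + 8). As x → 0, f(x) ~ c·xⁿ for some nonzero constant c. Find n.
12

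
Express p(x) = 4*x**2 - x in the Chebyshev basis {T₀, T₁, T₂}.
(2)T₀ - T₁ + (2)T₂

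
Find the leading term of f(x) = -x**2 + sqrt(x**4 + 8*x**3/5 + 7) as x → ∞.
4*x/5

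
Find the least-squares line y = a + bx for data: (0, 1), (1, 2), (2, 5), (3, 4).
a = 6/5, b = 6/5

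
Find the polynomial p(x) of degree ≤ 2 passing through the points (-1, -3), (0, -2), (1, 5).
3*x**2 + 4*x - 2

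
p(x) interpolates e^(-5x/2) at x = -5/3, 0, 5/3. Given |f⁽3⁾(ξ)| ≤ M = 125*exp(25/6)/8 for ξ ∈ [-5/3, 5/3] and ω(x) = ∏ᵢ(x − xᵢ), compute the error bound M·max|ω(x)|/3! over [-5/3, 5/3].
15625*sqrt(3)*exp(25/6)/5832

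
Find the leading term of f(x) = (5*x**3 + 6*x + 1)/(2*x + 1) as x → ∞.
5*x**2/2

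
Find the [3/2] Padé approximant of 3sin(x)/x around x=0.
(3 - 7*x**2/20)/(x**2/20 + 1)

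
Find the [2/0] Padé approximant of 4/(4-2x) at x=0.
x**2/4 + x/2 + 1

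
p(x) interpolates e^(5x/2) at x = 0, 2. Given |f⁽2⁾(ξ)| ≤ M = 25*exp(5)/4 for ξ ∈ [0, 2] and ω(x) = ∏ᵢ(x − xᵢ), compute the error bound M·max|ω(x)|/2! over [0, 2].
25*exp(5)/8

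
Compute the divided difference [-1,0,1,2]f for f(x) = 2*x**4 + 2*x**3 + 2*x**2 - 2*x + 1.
6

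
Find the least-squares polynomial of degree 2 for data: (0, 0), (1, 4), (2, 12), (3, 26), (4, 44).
2/35 + (9/7)x + (17/7)x²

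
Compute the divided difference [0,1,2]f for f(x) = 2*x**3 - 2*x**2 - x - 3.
4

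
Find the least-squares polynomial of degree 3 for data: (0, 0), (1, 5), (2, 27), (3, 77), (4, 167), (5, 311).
-13/126 + (1087/756)x + (121/63)x² + (221/108)x³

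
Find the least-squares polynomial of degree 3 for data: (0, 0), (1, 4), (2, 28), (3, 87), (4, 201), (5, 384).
-1/126 + (7/108)x + (155/126)x² + (305/108)x³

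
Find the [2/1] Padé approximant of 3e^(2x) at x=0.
(2*x**2 + 4*x + 3)/(1 - 2*x/3)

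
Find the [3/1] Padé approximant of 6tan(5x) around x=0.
250*x**3 + 30*x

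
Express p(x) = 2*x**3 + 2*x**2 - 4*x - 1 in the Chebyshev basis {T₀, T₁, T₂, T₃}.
(-5/2)T₁ + T₂ + (1/2)T₃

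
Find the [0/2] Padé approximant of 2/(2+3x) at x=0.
1/(3*x/2 + 1)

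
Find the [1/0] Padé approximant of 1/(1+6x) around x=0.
1 - 6*x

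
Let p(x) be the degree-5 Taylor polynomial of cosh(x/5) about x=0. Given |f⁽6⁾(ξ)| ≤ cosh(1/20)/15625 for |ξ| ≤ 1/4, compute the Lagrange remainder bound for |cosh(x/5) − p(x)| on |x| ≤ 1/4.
cosh(1/20)/46080000000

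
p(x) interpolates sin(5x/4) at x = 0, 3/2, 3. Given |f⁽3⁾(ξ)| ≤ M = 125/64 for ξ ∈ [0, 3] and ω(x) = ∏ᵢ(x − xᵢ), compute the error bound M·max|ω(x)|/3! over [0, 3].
125*sqrt(3)/512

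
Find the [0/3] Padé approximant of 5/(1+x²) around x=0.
5/(x**2 + 1)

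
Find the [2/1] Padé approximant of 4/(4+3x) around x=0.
1/(3*x/4 + 1)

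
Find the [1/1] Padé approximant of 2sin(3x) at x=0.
6*x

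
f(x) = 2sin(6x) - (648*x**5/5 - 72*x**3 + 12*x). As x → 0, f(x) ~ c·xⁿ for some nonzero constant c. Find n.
7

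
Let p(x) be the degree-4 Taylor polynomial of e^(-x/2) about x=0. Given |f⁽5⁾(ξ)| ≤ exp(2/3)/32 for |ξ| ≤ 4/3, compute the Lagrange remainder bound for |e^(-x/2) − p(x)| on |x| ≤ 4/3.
4*exp(2/3)/3645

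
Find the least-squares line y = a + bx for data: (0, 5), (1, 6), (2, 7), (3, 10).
a = 23/5, b = 8/5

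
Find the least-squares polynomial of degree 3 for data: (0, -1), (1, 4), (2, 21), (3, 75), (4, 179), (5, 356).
-53/63 + (628/189)x + (-146/63)x² + (86/27)x³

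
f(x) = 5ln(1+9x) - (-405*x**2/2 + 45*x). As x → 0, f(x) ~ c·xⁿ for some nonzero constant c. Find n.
3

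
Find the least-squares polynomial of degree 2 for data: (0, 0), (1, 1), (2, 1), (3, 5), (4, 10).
11/35 + (-36/35)x + (6/7)x²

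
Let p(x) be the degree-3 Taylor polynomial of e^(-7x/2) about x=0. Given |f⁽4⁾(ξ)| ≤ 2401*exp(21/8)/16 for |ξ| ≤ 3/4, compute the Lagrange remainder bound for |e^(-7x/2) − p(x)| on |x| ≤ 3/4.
64827*exp(21/8)/32768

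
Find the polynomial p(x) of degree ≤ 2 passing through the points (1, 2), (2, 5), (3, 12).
2*x**2 - 3*x + 3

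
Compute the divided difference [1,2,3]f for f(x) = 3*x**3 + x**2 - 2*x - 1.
19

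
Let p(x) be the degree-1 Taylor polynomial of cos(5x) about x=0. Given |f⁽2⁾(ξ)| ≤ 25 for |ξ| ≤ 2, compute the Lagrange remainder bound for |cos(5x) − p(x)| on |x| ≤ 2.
50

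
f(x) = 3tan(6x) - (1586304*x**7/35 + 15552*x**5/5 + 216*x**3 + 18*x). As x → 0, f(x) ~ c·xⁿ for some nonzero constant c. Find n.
9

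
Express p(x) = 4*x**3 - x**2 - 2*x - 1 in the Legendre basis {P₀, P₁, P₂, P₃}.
(-4/3)P₀ + (2/5)P₁ + (-2/3)P₂ + (8/5)P₃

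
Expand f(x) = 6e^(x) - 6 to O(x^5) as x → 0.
6*x + 3*x**2 + x**3 + x**4/4 + O(x**5)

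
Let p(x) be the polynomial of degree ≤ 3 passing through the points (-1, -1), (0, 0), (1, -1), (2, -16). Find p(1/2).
1/2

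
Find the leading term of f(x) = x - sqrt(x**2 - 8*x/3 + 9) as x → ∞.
4/3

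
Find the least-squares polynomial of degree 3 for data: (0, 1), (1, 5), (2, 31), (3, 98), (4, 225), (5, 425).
25/21 + (-167/63)x + (64/21)x² + (26/9)x³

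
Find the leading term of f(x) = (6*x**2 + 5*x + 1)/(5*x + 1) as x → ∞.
6*x/5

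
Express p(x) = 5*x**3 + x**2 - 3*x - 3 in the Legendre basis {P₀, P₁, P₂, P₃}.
(-8/3)P₀ + (2/3)P₂ + (2)P₃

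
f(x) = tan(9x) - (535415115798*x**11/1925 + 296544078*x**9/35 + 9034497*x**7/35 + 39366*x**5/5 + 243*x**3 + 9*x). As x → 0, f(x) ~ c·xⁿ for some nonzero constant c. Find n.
13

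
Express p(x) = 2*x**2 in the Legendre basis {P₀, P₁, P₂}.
(2/3)P₀ + (4/3)P₂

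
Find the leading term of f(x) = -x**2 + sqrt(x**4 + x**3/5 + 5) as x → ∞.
x/10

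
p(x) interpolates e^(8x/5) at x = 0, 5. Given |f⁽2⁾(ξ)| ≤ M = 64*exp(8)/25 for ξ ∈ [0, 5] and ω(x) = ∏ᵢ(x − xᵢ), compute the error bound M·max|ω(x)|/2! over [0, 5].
8*exp(8)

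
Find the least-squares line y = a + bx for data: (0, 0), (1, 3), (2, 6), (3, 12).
a = -3/5, b = 39/10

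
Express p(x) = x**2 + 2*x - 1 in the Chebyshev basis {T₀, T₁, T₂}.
(-1/2)T₀ + (2)T₁ + (1/2)T₂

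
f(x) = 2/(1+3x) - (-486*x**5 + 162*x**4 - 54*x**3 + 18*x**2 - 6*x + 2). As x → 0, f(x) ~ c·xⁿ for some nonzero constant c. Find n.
6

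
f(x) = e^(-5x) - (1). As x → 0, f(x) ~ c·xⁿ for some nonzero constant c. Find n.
1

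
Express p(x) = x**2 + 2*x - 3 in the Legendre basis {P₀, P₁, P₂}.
(-8/3)P₀ + (2)P₁ + (2/3)P₂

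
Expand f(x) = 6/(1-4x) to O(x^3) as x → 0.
6 + 24*x + 96*x**2 + O(x**3)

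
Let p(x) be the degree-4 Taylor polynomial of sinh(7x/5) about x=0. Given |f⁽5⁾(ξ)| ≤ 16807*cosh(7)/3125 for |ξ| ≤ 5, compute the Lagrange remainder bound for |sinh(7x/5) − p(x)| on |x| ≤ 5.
16807*cosh(7)/120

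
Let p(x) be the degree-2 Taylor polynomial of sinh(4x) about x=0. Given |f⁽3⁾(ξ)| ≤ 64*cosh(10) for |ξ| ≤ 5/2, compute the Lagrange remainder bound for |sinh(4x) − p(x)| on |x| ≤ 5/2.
500*cosh(10)/3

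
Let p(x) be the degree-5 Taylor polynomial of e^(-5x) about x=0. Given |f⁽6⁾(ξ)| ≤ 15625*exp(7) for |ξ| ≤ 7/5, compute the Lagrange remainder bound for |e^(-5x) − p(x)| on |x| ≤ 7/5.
117649*exp(7)/720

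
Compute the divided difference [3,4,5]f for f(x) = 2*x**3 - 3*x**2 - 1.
21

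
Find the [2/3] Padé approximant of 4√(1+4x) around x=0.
(28*x**2 + 112*x/5 + 4)/(-2*x**3/5 + 9*x**2/5 + 18*x/5 + 1)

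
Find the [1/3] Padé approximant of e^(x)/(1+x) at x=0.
(3*x/8 + 1)/(7*x**3/48 - x**2/2 + 3*x/8 + 1)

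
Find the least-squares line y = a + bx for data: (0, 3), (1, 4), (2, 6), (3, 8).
a = 27/10, b = 17/10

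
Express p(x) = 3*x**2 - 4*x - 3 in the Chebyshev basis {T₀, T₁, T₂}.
(-3/2)T₀ + (-4)T₁ + (3/2)T₂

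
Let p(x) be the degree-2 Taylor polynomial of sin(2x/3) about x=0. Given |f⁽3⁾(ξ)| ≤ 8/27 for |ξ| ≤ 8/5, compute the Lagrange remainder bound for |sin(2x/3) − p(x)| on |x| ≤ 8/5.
2048/10125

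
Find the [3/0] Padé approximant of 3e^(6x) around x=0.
108*x**3 + 54*x**2 + 18*x + 3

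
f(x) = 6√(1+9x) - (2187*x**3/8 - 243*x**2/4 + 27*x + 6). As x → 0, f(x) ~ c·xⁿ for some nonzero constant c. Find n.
4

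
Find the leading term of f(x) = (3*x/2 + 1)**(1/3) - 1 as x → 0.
x/2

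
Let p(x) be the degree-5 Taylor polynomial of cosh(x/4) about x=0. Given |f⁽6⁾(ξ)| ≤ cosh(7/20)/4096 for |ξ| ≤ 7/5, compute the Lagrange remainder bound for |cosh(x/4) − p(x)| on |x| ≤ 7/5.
117649*cosh(7/20)/46080000000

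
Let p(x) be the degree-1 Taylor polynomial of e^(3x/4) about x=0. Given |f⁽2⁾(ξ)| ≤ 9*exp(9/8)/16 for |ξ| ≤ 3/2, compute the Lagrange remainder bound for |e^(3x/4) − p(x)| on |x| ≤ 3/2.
81*exp(9/8)/128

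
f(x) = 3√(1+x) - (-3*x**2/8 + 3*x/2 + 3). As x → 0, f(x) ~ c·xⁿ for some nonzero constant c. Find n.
3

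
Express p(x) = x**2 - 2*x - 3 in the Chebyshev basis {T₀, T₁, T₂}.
(-5/2)T₀ + (-2)T₁ + (1/2)T₂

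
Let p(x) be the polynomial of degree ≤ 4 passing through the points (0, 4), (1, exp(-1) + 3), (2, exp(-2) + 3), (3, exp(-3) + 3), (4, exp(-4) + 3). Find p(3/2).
(-20*e + 3 + 90*exp(2) + 60*exp(3) + 379*exp(4))*exp(-4)/128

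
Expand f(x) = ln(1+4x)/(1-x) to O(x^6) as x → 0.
4*x - 4*x**2 + 52*x**3/3 - 140*x**4/3 + 2372*x**5/15 + O(x**6)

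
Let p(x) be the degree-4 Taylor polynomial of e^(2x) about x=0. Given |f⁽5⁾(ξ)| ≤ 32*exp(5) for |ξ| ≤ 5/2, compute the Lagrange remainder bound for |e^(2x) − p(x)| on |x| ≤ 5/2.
625*exp(5)/24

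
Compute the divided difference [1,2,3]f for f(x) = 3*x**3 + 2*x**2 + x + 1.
20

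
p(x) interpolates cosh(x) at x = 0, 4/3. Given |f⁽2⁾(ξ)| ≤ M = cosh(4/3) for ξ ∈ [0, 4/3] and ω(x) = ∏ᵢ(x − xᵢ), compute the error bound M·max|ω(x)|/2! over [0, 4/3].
2*cosh(4/3)/9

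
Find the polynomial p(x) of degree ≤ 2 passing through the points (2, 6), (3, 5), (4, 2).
-x**2 + 4*x + 2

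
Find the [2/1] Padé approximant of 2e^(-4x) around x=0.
(16*x**2/3 - 16*x/3 + 2)/(4*x/3 + 1)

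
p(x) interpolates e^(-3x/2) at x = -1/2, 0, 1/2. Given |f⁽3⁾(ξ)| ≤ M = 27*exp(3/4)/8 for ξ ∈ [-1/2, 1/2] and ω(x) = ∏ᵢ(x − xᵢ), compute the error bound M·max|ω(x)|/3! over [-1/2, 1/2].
sqrt(3)*exp(3/4)/64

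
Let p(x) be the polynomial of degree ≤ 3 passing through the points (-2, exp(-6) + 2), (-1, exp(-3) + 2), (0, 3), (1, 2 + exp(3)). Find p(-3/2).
(5 + 15*exp(3) + (exp(3) + 27)*exp(6))*exp(-6)/16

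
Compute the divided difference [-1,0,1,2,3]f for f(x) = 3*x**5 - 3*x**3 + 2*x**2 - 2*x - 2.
15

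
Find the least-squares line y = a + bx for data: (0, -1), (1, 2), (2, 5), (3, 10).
a = -7/5, b = 18/5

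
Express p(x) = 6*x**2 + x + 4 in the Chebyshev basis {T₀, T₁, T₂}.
(7)T₀ + T₁ + (3)T₂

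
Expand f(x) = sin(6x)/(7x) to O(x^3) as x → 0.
6/7 - 36*x**2/7 + O(x**3)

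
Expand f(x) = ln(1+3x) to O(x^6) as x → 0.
3*x - 9*x**2/2 + 9*x**3 - 81*x**4/4 + 243*x**5/5 + O(x**6)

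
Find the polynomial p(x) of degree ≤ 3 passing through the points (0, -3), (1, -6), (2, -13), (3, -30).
-x**3 + x**2 - 3*x - 3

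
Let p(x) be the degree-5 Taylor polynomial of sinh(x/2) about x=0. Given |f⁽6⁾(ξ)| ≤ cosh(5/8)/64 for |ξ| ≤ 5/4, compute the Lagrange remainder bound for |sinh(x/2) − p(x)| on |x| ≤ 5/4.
3125*cosh(5/8)/37748736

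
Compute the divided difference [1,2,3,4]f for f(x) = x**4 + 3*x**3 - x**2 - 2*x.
13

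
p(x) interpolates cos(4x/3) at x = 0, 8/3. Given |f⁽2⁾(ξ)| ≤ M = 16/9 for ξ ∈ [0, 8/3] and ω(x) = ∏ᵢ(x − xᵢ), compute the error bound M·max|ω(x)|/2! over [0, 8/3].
128/81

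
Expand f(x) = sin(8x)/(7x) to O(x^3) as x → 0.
8/7 - 256*x**2/21 + O(x**3)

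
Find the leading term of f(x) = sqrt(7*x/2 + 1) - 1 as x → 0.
7*x/4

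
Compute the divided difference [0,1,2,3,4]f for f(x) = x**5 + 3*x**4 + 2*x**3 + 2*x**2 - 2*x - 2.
13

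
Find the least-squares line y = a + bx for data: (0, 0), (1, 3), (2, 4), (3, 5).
a = 3/5, b = 8/5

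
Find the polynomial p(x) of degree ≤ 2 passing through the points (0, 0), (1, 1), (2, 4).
x**2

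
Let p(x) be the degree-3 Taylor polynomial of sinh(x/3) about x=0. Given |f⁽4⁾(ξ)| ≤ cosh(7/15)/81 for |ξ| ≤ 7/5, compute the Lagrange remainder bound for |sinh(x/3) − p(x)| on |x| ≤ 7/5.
2401*cosh(7/15)/1215000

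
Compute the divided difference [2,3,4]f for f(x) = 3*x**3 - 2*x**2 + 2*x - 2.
25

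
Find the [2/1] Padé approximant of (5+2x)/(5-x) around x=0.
(2*x/5 + 1)/(1 - x/5)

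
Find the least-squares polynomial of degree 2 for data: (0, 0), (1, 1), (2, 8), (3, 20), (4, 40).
1/7 + (-167/70)x + (43/14)x²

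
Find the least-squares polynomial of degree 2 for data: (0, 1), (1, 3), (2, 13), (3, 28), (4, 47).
4/7 + (39/70)x + (39/14)x²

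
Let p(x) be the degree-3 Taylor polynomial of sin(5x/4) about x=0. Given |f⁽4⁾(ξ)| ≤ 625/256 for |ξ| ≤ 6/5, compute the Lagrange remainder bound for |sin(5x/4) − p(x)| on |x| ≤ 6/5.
27/128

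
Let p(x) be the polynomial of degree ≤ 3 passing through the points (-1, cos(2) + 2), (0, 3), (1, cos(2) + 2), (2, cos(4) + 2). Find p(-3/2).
7*cos(2)/2 - 3/16 - 5*cos(4)/16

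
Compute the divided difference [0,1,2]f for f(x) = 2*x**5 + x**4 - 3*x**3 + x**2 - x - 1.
29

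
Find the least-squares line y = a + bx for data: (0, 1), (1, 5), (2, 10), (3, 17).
a = 3/10, b = 53/10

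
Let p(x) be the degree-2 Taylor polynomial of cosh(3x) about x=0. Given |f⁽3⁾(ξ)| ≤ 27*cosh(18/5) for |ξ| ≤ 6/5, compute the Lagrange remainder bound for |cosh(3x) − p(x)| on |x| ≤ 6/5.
972*cosh(18/5)/125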